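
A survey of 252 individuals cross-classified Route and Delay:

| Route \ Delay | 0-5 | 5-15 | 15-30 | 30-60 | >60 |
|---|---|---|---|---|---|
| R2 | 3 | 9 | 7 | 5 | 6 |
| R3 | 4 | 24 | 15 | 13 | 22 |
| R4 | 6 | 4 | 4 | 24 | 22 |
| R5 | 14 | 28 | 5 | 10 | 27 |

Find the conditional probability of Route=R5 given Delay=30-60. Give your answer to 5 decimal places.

0.19231

Total with Delay=30-60: 5 + 13 + 24 + 10 = 52.
P(Route=R5 | Delay=30-60) = 10/52 = 0.19231.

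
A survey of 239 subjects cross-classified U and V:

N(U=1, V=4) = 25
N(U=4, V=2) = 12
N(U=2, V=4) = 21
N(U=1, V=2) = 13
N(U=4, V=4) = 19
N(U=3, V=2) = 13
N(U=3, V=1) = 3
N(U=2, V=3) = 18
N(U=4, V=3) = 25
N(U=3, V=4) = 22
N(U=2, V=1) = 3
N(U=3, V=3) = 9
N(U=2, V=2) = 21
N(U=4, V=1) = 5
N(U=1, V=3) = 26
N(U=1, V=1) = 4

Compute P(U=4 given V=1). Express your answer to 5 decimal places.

Total with V=1: 4 + 3 + 3 + 5 = 15.
P(U=4 | V=1) = 5/15 = 0.33333.

0.33333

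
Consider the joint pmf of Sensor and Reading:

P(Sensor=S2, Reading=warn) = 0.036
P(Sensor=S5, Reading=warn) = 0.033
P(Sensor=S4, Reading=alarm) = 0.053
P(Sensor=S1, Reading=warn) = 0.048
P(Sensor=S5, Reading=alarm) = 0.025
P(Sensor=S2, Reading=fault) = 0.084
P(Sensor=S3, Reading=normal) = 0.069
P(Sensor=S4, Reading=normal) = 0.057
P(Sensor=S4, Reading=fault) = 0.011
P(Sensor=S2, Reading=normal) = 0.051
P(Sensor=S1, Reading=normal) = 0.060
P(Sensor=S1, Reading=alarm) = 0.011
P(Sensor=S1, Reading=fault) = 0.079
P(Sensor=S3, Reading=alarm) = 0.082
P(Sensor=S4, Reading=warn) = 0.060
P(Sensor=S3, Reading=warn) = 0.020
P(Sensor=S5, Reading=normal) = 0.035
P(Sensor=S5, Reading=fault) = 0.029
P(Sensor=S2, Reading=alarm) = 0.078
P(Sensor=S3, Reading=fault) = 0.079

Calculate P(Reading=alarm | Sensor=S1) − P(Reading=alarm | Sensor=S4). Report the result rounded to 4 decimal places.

-0.2373

P(Sensor=S1) = 0.060 + 0.048 + 0.011 + 0.079 = 0.198; P(Reading=alarm | Sensor=S1) = 0.011/0.198 = 0.05556.
P(Sensor=S4) = 0.057 + 0.060 + 0.053 + 0.011 = 0.181; P(Reading=alarm | Sensor=S4) = 0.053/0.181 = 0.29282.
Difference = -0.2373.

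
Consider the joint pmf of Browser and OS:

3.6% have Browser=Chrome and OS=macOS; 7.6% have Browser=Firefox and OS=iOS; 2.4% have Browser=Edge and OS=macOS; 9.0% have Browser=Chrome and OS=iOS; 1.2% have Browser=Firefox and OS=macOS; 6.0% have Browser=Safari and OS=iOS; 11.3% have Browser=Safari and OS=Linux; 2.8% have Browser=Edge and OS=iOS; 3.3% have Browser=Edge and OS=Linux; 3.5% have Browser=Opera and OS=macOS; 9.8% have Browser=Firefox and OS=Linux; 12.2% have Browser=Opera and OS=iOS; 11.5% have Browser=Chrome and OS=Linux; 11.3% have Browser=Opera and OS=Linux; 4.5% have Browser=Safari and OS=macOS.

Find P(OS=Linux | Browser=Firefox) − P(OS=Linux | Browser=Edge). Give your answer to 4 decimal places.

P(Browser=Firefox) = 0.012 + 0.098 + 0.076 = 0.186; P(OS=Linux | Browser=Firefox) = 0.098/0.186 = 0.52688.
P(Browser=Edge) = 0.024 + 0.033 + 0.028 = 0.085; P(OS=Linux | Browser=Edge) = 0.033/0.085 = 0.38824.
Difference = 0.1386.

0.1386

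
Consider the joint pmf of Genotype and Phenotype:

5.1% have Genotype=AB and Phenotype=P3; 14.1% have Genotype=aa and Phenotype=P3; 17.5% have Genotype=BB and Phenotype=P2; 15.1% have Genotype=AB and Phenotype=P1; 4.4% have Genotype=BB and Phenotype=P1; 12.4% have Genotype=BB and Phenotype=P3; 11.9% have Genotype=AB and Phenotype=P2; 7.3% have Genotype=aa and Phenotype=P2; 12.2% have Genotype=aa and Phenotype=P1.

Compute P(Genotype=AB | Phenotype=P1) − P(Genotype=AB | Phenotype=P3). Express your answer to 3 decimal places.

P(Phenotype=P1) = 0.122 + 0.151 + 0.044 = 0.317; P(Genotype=AB | Phenotype=P1) = 0.151/0.317 = 0.4763.
P(Phenotype=P3) = 0.141 + 0.051 + 0.124 = 0.316; P(Genotype=AB | Phenotype=P3) = 0.051/0.316 = 0.1614.
Difference = 0.315.

0.315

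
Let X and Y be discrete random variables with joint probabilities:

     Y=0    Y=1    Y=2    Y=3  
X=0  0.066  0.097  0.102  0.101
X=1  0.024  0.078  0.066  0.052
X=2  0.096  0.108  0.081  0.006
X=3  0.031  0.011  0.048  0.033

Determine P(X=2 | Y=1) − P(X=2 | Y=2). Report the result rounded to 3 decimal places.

0.095

P(Y=1) = 0.097 + 0.078 + 0.108 + 0.011 = 0.294; P(X=2 | Y=1) = 0.108/0.294 = 0.3673.
P(Y=2) = 0.102 + 0.066 + 0.081 + 0.048 = 0.297; P(X=2 | Y=2) = 0.081/0.297 = 0.2727.
Difference = 0.095.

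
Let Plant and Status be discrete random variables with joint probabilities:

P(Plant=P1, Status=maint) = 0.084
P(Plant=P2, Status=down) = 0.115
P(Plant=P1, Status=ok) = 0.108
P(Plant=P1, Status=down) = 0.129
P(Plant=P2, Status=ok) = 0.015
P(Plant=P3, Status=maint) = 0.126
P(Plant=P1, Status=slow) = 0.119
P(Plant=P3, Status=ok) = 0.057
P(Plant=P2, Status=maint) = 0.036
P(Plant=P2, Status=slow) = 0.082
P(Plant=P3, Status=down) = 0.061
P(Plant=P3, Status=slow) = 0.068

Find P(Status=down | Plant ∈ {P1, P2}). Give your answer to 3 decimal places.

P(Plant=P1) = 0.108 + 0.119 + 0.129 + 0.084 = 0.440.
P(Plant=P2) = 0.015 + 0.082 + 0.115 + 0.036 = 0.248.
P(Plant ∈ {P1, P2}) = 0.440 + 0.248 = 0.688; P(Status=down, Plant ∈ {P1, P2}) = 0.129 + 0.115 = 0.244.
P(Status=down | Plant ∈ {P1, P2}) = 0.244/0.688 = 0.355.

0.355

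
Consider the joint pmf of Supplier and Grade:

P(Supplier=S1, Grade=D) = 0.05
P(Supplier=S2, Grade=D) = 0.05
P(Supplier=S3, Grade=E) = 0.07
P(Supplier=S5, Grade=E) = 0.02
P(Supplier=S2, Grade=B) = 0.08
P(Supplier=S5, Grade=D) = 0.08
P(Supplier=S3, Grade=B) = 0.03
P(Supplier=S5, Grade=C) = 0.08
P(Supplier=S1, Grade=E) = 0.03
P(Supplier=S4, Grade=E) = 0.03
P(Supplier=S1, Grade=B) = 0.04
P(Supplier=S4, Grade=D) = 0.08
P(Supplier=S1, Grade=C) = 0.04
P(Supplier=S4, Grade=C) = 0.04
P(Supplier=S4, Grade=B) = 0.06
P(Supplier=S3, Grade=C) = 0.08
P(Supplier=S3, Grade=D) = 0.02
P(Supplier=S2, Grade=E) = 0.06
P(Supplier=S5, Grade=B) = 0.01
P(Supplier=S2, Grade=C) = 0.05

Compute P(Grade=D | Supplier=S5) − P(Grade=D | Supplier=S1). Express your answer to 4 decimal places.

P(Supplier=S5) = 0.01 + 0.08 + 0.08 + 0.02 = 0.19; P(Grade=D | Supplier=S5) = 0.08/0.19 = 0.42105.
P(Supplier=S1) = 0.04 + 0.04 + 0.05 + 0.03 = 0.16; P(Grade=D | Supplier=S1) = 0.05/0.16 = 0.31250.
Difference = 0.1086.

0.1086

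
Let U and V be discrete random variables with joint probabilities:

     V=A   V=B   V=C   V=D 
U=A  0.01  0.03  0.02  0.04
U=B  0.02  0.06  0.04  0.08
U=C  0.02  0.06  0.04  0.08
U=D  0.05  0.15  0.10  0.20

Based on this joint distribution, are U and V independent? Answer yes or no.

Every cell satisfies P(U,V) = P(U)·P(V). For instance P(U=C) = 0.20, P(V=D) = 0.40, and 0.20×0.40 = 0.08 matches the joint entry. So U and V are independent.

yes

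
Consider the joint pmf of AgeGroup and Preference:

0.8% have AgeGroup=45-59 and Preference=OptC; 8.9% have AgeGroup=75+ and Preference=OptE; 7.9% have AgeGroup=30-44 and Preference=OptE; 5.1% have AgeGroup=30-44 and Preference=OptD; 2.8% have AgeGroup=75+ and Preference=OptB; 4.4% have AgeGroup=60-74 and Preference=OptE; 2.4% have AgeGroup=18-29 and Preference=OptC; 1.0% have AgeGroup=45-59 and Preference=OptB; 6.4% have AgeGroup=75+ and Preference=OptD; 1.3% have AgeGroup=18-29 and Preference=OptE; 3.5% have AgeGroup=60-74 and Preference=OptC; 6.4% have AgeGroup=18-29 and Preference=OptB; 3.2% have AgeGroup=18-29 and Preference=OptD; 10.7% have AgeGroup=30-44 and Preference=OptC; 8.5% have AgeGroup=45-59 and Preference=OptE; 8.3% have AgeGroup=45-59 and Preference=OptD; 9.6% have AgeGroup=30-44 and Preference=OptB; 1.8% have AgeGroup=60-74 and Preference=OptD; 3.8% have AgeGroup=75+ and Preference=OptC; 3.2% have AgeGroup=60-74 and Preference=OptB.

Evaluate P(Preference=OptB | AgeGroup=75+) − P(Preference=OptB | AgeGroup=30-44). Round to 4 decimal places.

-0.1604

P(AgeGroup=75+) = 0.028 + 0.038 + 0.064 + 0.089 = 0.219; P(Preference=OptB | AgeGroup=75+) = 0.028/0.219 = 0.12785.
P(AgeGroup=30-44) = 0.096 + 0.107 + 0.051 + 0.079 = 0.333; P(Preference=OptB | AgeGroup=30-44) = 0.096/0.333 = 0.28829.
Difference = -0.1604.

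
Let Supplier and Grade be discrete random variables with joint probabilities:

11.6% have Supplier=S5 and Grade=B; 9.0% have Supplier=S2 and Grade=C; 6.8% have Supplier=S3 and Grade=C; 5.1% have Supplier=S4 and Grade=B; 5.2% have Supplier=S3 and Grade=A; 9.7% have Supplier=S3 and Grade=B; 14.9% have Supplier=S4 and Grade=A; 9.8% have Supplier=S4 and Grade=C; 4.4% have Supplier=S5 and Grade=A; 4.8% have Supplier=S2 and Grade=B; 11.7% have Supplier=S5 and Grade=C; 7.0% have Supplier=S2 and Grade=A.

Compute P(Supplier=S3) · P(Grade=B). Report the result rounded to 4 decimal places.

P(Supplier=S3) = 0.052 + 0.097 + 0.068 = 0.217.
P(Grade=B) = 0.048 + 0.097 + 0.051 + 0.116 = 0.312.
Product: 0.217 × 0.312 = 0.0677.

0.0677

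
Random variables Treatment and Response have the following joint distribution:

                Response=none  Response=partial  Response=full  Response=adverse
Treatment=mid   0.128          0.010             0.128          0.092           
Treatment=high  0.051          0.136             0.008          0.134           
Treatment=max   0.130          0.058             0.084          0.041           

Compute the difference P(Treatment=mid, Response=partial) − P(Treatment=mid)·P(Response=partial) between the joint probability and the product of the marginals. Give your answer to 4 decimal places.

P(Treatment=mid) = 0.128 + 0.010 + 0.128 + 0.092 = 0.358.
P(Response=partial) = 0.010 + 0.136 + 0.058 = 0.204.
P(Treatment=mid, Response=partial) − P(Treatment=mid)P(Response=partial) = 0.010 − 0.358×0.204 = -0.0630.

-0.0630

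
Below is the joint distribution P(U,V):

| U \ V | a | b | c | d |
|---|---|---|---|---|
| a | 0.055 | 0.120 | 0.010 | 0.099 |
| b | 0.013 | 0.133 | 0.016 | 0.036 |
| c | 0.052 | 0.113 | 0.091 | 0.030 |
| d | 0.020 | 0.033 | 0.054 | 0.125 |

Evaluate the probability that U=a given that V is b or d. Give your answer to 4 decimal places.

0.3179

P(V=b) = 0.120 + 0.133 + 0.113 + 0.033 = 0.399.
P(V=d) = 0.099 + 0.036 + 0.030 + 0.125 = 0.290.
P(V ∈ {b, d}) = 0.399 + 0.290 = 0.689; P(U=a, V ∈ {b, d}) = 0.120 + 0.099 = 0.219.
P(U=a | V ∈ {b, d}) = 0.219/0.689 = 0.3179.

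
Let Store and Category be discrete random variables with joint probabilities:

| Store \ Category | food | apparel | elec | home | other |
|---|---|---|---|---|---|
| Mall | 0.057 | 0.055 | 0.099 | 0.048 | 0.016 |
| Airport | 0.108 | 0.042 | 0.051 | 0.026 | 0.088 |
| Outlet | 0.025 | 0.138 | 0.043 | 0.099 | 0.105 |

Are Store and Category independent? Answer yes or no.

P(Store=Outlet) = 0.410 and P(Category=food) = 0.190, so their product is 0.07790, but P(Store=Outlet, Category=food) = 0.025. Since these differ, Store and Category are not independent.

no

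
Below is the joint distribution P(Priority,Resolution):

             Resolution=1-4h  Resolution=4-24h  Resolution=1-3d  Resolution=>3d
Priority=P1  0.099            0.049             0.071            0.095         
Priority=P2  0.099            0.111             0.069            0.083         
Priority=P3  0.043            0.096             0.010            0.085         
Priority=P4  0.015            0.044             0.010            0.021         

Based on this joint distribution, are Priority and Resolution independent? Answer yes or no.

P(Priority=P1) = 0.314 and P(Resolution=4-24h) = 0.300, so their product is 0.09420, but P(Priority=P1, Resolution=4-24h) = 0.049. Since these differ, Priority and Resolution are not independent.

no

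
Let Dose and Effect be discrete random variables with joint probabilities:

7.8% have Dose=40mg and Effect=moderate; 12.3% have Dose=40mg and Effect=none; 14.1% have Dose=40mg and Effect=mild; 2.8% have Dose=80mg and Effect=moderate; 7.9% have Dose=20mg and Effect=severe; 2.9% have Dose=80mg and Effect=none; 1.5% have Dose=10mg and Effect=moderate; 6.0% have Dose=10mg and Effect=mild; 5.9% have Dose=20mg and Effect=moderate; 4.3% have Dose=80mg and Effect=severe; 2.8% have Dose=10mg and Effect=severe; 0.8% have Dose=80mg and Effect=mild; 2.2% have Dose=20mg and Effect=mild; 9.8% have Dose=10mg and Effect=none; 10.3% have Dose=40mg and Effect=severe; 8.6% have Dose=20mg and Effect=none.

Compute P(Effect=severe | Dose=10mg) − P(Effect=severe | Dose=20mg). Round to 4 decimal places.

P(Dose=10mg) = 0.098 + 0.060 + 0.015 + 0.028 = 0.201; P(Effect=severe | Dose=10mg) = 0.028/0.201 = 0.13930.
P(Dose=20mg) = 0.086 + 0.022 + 0.059 + 0.079 = 0.246; P(Effect=severe | Dose=20mg) = 0.079/0.246 = 0.32114.
Difference = -0.1818.

-0.1818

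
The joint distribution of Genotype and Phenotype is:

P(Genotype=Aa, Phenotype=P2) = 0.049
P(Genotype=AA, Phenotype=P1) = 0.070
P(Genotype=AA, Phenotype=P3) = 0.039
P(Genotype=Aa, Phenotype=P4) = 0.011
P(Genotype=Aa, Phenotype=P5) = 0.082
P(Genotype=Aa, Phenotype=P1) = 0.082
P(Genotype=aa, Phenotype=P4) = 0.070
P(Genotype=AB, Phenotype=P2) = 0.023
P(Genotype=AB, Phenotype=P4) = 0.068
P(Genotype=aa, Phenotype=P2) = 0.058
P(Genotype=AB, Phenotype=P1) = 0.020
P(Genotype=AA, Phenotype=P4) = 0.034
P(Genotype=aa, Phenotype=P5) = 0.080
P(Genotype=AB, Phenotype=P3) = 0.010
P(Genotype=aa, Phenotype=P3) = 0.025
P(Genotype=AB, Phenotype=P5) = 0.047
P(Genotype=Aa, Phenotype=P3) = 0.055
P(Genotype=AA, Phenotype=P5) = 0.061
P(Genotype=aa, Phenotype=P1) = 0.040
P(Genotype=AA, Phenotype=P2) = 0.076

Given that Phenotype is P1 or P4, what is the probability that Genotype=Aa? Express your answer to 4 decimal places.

0.2354

P(Phenotype=P1) = 0.070 + 0.082 + 0.040 + 0.020 = 0.212.
P(Phenotype=P4) = 0.034 + 0.011 + 0.070 + 0.068 = 0.183.
P(Phenotype ∈ {P1, P4}) = 0.212 + 0.183 = 0.395; P(Genotype=Aa, Phenotype ∈ {P1, P4}) = 0.082 + 0.011 = 0.093.
P(Genotype=Aa | Phenotype ∈ {P1, P4}) = 0.093/0.395 = 0.2354.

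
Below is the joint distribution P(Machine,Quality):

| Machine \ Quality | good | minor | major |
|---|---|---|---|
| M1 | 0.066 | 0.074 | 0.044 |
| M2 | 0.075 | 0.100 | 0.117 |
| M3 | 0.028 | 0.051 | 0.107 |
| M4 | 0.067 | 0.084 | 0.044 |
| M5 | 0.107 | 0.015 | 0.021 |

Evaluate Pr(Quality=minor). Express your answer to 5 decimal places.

P(Quality=minor) = 0.074 + 0.100 + 0.051 + 0.084 + 0.015 = 0.324.

0.32400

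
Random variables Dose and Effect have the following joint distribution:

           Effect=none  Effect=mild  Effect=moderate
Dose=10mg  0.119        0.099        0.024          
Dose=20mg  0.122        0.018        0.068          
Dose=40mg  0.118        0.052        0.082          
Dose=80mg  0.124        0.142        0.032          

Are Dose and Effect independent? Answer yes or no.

no

P(Dose=80mg) = 0.298 and P(Effect=mild) = 0.311, so their product is 0.09268, but P(Dose=80mg, Effect=mild) = 0.142. Since these differ, Dose and Effect are not independent.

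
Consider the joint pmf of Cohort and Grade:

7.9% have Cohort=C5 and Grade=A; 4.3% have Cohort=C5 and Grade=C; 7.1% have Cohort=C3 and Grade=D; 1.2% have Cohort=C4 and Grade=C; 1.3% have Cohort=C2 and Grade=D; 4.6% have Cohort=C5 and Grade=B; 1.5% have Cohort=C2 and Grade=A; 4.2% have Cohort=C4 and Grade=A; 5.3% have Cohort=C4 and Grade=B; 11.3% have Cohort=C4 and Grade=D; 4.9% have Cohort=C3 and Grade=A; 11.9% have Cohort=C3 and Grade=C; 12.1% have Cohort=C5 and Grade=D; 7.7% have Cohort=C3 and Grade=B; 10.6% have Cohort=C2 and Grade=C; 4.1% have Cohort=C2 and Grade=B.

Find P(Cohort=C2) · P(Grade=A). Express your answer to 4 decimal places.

0.0324

P(Cohort=C2) = 0.015 + 0.041 + 0.106 + 0.013 = 0.175.
P(Grade=A) = 0.015 + 0.049 + 0.042 + 0.079 = 0.185.
Product: 0.175 × 0.185 = 0.0324.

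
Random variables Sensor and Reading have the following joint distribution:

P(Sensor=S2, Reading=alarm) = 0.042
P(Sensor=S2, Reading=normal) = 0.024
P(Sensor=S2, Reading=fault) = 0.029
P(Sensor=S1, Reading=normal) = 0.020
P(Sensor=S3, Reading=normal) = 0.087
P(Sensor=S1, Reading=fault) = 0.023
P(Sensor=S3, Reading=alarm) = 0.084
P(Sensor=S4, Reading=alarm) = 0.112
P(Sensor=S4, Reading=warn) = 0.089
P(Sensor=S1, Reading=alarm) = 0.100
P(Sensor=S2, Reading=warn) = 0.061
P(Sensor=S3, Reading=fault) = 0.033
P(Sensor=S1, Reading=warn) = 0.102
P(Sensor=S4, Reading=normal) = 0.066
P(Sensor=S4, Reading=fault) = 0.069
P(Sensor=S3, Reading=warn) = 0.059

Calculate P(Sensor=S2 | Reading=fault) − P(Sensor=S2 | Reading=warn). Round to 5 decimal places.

-0.00783

P(Reading=fault) = 0.023 + 0.029 + 0.033 + 0.069 = 0.154; P(Sensor=S2 | Reading=fault) = 0.029/0.154 = 0.188312.
P(Reading=warn) = 0.102 + 0.061 + 0.059 + 0.089 = 0.311; P(Sensor=S2 | Reading=warn) = 0.061/0.311 = 0.196141.
Difference = -0.00783.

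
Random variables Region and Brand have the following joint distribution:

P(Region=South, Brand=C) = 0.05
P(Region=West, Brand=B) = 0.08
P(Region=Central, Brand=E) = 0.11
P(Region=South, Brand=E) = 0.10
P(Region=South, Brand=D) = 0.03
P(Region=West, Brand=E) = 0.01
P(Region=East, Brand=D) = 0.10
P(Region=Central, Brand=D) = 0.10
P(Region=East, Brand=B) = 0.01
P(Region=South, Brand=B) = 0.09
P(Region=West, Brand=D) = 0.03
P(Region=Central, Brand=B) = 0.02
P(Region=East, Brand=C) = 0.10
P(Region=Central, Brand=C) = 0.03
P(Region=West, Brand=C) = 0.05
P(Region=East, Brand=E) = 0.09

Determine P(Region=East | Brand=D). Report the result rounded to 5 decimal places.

0.38462

P(Brand=D) = 0.03 + 0.10 + 0.03 + 0.10 = 0.26.
P(Region=East | Brand=D) = 0.10/0.26 = 0.38462.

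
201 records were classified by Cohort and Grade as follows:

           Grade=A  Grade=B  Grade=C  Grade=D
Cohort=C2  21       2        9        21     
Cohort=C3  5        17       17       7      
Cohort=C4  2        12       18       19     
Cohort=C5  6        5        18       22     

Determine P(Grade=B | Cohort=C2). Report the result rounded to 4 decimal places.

0.0377

Total with Cohort=C2: 21 + 2 + 9 + 21 = 53.
P(Grade=B | Cohort=C2) = 2/53 = 0.0377.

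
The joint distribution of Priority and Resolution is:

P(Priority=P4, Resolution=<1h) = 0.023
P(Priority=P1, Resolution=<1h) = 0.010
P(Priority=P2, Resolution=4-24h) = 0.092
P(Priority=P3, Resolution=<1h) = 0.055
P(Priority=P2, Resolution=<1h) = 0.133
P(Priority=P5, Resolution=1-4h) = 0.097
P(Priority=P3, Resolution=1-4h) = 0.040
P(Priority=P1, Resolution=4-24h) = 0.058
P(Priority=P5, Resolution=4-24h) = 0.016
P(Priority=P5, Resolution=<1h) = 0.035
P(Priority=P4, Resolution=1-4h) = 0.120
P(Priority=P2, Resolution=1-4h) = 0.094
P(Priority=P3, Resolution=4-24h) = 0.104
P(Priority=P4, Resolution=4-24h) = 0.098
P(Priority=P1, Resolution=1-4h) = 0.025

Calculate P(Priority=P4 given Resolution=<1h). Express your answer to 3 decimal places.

0.090

P(Resolution=<1h) = 0.010 + 0.133 + 0.055 + 0.023 + 0.035 = 0.256.
P(Priority=P4 | Resolution=<1h) = 0.023/0.256 = 0.090.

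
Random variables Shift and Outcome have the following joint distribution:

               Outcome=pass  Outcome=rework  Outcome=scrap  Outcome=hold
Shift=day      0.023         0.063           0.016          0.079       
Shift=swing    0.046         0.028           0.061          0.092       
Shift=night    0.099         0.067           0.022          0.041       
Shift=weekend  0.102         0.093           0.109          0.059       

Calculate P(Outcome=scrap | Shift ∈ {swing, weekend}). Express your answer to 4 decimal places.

P(Shift=swing) = 0.046 + 0.028 + 0.061 + 0.092 = 0.227.
P(Shift=weekend) = 0.102 + 0.093 + 0.109 + 0.059 = 0.363.
P(Shift ∈ {swing, weekend}) = 0.227 + 0.363 = 0.590; P(Outcome=scrap, Shift ∈ {swing, weekend}) = 0.061 + 0.109 = 0.170.
P(Outcome=scrap | Shift ∈ {swing, weekend}) = 0.170/0.590 = 0.2881.

0.2881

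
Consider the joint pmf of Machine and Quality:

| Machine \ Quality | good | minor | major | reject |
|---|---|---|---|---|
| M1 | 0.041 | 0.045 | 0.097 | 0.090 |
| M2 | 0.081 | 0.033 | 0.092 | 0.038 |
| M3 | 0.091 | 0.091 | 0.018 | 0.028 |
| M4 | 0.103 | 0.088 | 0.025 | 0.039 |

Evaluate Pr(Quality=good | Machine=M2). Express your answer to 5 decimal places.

P(Machine=M2) = 0.081 + 0.033 + 0.092 + 0.038 = 0.244.
P(Quality=good | Machine=M2) = 0.081/0.244 = 0.33197.

0.33197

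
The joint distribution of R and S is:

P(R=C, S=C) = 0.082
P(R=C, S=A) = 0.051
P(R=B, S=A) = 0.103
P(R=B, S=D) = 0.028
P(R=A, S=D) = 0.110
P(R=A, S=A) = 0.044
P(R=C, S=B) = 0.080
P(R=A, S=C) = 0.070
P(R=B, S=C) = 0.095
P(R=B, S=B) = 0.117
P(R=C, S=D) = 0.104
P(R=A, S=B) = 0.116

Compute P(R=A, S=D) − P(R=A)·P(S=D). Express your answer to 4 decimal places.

P(R=A) = 0.044 + 0.116 + 0.070 + 0.110 = 0.340.
P(S=D) = 0.110 + 0.028 + 0.104 = 0.242.
P(R=A, S=D) − P(R=A)P(S=D) = 0.110 − 0.340×0.242 = 0.0277.

0.0277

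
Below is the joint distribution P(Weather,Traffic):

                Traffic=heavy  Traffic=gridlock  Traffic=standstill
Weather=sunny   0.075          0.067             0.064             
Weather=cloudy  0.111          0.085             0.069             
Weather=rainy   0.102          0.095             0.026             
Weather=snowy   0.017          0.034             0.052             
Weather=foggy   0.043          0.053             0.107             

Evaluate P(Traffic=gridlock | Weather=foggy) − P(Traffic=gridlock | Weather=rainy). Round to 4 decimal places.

P(Weather=foggy) = 0.043 + 0.053 + 0.107 = 0.203; P(Traffic=gridlock | Weather=foggy) = 0.053/0.203 = 0.26108.
P(Weather=rainy) = 0.102 + 0.095 + 0.026 = 0.223; P(Traffic=gridlock | Weather=rainy) = 0.095/0.223 = 0.42601.
Difference = -0.1649.

-0.1649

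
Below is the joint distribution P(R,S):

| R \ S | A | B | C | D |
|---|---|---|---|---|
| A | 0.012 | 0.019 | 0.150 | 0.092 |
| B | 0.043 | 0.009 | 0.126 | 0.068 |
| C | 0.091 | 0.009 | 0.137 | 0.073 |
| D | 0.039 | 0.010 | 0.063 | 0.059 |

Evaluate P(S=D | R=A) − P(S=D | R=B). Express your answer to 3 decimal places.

P(R=A) = 0.012 + 0.019 + 0.150 + 0.092 = 0.273; P(S=D | R=A) = 0.092/0.273 = 0.3370.
P(R=B) = 0.043 + 0.009 + 0.126 + 0.068 = 0.246; P(S=D | R=B) = 0.068/0.246 = 0.2764.
Difference = 0.061.

0.061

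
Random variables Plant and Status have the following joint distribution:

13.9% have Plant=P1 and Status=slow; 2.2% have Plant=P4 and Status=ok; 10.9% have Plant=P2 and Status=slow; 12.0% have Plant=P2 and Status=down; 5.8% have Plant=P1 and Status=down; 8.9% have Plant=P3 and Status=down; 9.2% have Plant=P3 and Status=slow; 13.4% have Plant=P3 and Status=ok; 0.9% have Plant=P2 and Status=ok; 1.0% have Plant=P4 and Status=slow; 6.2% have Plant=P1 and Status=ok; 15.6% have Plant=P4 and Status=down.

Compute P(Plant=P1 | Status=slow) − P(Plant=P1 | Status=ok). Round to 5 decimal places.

0.12402

P(Status=slow) = 0.139 + 0.109 + 0.092 + 0.010 = 0.350; P(Plant=P1 | Status=slow) = 0.139/0.350 = 0.397143.
P(Status=ok) = 0.062 + 0.009 + 0.134 + 0.022 = 0.227; P(Plant=P1 | Status=ok) = 0.062/0.227 = 0.273128.
Difference = 0.12402.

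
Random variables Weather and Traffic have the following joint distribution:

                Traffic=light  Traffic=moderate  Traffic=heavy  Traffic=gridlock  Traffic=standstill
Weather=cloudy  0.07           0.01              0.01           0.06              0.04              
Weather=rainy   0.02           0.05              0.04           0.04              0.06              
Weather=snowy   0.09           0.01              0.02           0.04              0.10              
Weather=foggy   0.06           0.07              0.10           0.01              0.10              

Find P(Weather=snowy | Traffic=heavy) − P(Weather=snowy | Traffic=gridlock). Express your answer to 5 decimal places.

-0.14902

P(Traffic=heavy) = 0.01 + 0.04 + 0.02 + 0.10 = 0.17; P(Weather=snowy | Traffic=heavy) = 0.02/0.17 = 0.117647.
P(Traffic=gridlock) = 0.06 + 0.04 + 0.04 + 0.01 = 0.15; P(Weather=snowy | Traffic=gridlock) = 0.04/0.15 = 0.266667.
Difference = -0.14902.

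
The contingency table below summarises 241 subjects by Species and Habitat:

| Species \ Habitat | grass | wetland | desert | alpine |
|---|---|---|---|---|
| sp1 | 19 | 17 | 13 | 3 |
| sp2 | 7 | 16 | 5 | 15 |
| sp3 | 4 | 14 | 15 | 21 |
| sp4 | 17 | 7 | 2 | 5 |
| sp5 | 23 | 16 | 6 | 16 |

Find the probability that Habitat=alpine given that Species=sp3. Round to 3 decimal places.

Total with Species=sp3: 4 + 14 + 15 + 21 = 54.
P(Habitat=alpine | Species=sp3) = 21/54 = 0.389.

0.389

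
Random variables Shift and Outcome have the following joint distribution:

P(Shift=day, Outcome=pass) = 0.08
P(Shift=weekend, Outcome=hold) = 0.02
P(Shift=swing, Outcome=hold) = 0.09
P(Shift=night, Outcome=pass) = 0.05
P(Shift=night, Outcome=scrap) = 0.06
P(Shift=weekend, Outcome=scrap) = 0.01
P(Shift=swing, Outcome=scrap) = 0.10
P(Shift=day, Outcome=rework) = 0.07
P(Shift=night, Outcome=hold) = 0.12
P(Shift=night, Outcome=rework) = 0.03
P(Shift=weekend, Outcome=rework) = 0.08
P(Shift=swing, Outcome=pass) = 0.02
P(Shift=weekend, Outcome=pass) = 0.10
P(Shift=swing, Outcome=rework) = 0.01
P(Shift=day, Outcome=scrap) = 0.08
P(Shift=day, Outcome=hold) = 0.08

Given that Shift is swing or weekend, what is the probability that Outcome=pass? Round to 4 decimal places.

P(Shift=swing) = 0.02 + 0.01 + 0.10 + 0.09 = 0.22.
P(Shift=weekend) = 0.10 + 0.08 + 0.01 + 0.02 = 0.21.
P(Shift ∈ {swing, weekend}) = 0.22 + 0.21 = 0.43; P(Outcome=pass, Shift ∈ {swing, weekend}) = 0.02 + 0.10 = 0.12.
P(Outcome=pass | Shift ∈ {swing, weekend}) = 0.12/0.43 = 0.2791.

0.2791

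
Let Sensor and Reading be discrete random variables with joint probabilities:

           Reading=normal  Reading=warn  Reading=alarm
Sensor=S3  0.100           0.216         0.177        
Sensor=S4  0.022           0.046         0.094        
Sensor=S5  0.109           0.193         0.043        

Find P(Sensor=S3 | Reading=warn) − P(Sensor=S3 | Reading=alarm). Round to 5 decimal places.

-0.08897

P(Reading=warn) = 0.216 + 0.046 + 0.193 = 0.455; P(Sensor=S3 | Reading=warn) = 0.216/0.455 = 0.474725.
P(Reading=alarm) = 0.177 + 0.094 + 0.043 = 0.314; P(Sensor=S3 | Reading=alarm) = 0.177/0.314 = 0.563694.
Difference = -0.08897.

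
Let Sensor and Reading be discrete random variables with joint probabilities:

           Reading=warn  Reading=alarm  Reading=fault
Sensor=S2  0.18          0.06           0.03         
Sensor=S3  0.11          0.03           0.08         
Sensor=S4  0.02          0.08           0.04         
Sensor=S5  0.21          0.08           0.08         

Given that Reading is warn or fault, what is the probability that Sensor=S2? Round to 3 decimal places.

0.280

P(Reading=warn) = 0.18 + 0.11 + 0.02 + 0.21 = 0.52.
P(Reading=fault) = 0.03 + 0.08 + 0.04 + 0.08 = 0.23.
P(Reading ∈ {warn, fault}) = 0.52 + 0.23 = 0.75; P(Sensor=S2, Reading ∈ {warn, fault}) = 0.18 + 0.03 = 0.21.
P(Sensor=S2 | Reading ∈ {warn, fault}) = 0.21/0.75 = 0.280.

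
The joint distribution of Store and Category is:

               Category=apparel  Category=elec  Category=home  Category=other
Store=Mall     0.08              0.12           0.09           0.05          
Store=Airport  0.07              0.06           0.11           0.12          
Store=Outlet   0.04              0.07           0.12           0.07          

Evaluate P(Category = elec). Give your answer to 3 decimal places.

P(Category=elec) = 0.12 + 0.06 + 0.07 = 0.25.

0.250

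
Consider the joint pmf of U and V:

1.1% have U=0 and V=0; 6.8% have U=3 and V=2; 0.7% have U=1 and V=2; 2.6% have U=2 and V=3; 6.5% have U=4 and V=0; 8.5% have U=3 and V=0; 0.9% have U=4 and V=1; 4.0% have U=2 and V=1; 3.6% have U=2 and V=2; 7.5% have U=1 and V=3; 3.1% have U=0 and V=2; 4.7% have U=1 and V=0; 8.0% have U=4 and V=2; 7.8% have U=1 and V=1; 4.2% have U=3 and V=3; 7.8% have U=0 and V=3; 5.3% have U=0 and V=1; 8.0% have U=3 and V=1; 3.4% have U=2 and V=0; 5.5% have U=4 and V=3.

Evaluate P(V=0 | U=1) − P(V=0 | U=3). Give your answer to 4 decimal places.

P(U=1) = 0.047 + 0.078 + 0.007 + 0.075 = 0.207; P(V=0 | U=1) = 0.047/0.207 = 0.22705.
P(U=3) = 0.085 + 0.080 + 0.068 + 0.042 = 0.275; P(V=0 | U=3) = 0.085/0.275 = 0.30909.
Difference = -0.0820.

-0.0820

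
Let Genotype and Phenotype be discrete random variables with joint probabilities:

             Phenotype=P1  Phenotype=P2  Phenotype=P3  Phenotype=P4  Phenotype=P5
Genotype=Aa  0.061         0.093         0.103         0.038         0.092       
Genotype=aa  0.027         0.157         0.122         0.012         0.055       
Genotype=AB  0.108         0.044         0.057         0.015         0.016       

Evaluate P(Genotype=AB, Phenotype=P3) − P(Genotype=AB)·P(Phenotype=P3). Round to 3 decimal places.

P(Genotype=AB) = 0.108 + 0.044 + 0.057 + 0.015 + 0.016 = 0.240.
P(Phenotype=P3) = 0.103 + 0.122 + 0.057 = 0.282.
P(Genotype=AB, Phenotype=P3) − P(Genotype=AB)P(Phenotype=P3) = 0.057 − 0.240×0.282 = -0.011.

-0.011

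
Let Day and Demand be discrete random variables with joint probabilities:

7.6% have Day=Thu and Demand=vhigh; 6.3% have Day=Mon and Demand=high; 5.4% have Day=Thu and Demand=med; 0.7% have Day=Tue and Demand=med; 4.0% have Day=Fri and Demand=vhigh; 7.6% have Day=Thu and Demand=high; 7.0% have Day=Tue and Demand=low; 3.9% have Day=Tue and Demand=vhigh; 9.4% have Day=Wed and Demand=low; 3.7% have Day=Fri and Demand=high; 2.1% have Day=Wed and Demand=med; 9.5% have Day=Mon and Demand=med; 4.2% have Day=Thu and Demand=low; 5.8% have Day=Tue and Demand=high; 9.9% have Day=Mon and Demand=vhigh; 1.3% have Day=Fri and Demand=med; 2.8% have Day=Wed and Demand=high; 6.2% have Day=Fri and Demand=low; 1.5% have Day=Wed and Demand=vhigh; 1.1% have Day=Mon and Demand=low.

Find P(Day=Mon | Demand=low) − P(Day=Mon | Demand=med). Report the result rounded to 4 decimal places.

P(Demand=low) = 0.011 + 0.070 + 0.094 + 0.042 + 0.062 = 0.279; P(Day=Mon | Demand=low) = 0.011/0.279 = 0.03943.
P(Demand=med) = 0.095 + 0.007 + 0.021 + 0.054 + 0.013 = 0.190; P(Day=Mon | Demand=med) = 0.095/0.190 = 0.50000.
Difference = -0.4606.

-0.4606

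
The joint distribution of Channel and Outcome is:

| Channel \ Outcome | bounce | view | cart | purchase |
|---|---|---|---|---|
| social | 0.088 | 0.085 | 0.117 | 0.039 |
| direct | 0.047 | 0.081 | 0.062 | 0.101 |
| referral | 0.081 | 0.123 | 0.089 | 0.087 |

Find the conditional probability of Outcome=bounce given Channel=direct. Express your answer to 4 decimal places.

P(Channel=direct) = 0.047 + 0.081 + 0.062 + 0.101 = 0.291.
P(Outcome=bounce | Channel=direct) = 0.047/0.291 = 0.1615.

0.1615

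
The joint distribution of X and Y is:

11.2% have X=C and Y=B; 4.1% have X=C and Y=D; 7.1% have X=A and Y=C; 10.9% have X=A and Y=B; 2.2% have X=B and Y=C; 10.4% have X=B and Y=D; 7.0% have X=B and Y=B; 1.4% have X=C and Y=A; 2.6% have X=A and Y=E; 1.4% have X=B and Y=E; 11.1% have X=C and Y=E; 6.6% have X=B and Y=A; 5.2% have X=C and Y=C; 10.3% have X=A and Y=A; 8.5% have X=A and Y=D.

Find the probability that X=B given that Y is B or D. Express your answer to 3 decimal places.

P(Y=B) = 0.109 + 0.070 + 0.112 = 0.291.
P(Y=D) = 0.085 + 0.104 + 0.041 = 0.230.
P(Y ∈ {B, D}) = 0.291 + 0.230 = 0.521; P(X=B, Y ∈ {B, D}) = 0.070 + 0.104 = 0.174.
P(X=B | Y ∈ {B, D}) = 0.174/0.521 = 0.334.

0.334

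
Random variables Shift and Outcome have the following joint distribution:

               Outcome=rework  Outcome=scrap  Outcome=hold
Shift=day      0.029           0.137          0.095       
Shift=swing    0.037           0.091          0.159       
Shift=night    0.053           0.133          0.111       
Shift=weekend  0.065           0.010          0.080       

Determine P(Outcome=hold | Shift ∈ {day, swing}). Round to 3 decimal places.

0.464

P(Shift=day) = 0.029 + 0.137 + 0.095 = 0.261.
P(Shift=swing) = 0.037 + 0.091 + 0.159 = 0.287.
P(Shift ∈ {day, swing}) = 0.261 + 0.287 = 0.548; P(Outcome=hold, Shift ∈ {day, swing}) = 0.095 + 0.159 = 0.254.
P(Outcome=hold | Shift ∈ {day, swing}) = 0.254/0.548 = 0.464.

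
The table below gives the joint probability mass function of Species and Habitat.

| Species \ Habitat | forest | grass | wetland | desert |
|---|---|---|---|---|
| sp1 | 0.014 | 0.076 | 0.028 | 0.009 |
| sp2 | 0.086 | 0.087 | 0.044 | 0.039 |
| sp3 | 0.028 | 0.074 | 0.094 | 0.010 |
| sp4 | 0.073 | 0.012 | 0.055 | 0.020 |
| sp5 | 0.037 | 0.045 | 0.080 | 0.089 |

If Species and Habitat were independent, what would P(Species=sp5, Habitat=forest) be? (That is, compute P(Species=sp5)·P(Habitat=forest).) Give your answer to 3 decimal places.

P(Species=sp5) = 0.037 + 0.045 + 0.080 + 0.089 = 0.251.
P(Habitat=forest) = 0.014 + 0.086 + 0.028 + 0.073 + 0.037 = 0.238.
Product: 0.251 × 0.238 = 0.060.

0.060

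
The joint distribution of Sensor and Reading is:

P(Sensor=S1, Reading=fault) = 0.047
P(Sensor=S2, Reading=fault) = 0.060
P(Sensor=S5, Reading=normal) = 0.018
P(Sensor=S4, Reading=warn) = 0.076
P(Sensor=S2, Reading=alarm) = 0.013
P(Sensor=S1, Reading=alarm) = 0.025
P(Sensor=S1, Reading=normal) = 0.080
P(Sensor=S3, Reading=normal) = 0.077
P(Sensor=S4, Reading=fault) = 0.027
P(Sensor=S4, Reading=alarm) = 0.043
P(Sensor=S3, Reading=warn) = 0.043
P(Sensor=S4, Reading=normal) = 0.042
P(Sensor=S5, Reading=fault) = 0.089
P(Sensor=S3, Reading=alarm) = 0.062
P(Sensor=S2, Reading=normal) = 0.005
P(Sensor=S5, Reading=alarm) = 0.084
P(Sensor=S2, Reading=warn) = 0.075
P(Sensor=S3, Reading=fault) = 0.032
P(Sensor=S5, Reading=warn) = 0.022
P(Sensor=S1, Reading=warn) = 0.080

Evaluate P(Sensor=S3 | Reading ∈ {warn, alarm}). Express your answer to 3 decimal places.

0.201

P(Reading=warn) = 0.080 + 0.075 + 0.043 + 0.076 + 0.022 = 0.296.
P(Reading=alarm) = 0.025 + 0.013 + 0.062 + 0.043 + 0.084 = 0.227.
P(Reading ∈ {warn, alarm}) = 0.296 + 0.227 = 0.523; P(Sensor=S3, Reading ∈ {warn, alarm}) = 0.043 + 0.062 = 0.105.
P(Sensor=S3 | Reading ∈ {warn, alarm}) = 0.105/0.523 = 0.201.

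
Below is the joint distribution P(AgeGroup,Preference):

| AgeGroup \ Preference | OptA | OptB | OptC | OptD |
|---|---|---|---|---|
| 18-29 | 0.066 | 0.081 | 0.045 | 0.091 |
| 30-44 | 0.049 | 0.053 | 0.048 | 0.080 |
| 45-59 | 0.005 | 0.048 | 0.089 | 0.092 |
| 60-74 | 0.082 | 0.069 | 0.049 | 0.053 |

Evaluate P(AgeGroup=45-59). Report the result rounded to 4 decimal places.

0.2340

P(AgeGroup=45-59) = 0.005 + 0.048 + 0.089 + 0.092 = 0.234.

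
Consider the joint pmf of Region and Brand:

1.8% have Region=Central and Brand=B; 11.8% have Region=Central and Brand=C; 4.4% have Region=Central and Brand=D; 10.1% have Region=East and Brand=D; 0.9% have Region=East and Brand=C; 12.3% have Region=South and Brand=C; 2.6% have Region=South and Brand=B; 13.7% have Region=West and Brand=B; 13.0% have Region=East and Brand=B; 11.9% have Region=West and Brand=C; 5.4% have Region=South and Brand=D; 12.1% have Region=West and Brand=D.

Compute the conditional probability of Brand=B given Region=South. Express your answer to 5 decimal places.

P(Region=South) = 0.026 + 0.123 + 0.054 = 0.203.
P(Brand=B | Region=South) = 0.026/0.203 = 0.12808.

0.12808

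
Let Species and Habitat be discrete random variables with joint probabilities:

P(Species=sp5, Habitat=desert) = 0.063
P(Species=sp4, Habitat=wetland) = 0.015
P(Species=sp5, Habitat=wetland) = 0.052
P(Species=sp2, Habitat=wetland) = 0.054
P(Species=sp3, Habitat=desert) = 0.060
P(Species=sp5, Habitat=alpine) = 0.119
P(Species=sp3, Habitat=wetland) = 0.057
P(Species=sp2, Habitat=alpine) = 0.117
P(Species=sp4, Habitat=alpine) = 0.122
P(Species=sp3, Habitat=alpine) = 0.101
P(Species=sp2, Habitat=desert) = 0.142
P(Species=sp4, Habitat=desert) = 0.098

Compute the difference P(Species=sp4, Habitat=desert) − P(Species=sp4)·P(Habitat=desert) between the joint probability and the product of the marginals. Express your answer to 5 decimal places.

P(Species=sp4) = 0.015 + 0.098 + 0.122 = 0.235.
P(Habitat=desert) = 0.142 + 0.060 + 0.098 + 0.063 = 0.363.
P(Species=sp4, Habitat=desert) − P(Species=sp4)P(Habitat=desert) = 0.098 − 0.235×0.363 = 0.01270.

0.01270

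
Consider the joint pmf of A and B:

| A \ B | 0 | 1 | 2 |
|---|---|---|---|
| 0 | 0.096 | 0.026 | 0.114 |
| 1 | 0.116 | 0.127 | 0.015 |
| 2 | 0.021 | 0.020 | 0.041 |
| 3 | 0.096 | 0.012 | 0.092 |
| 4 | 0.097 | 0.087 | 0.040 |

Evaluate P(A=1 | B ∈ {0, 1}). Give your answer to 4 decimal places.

0.3481

P(B=0) = 0.096 + 0.116 + 0.021 + 0.096 + 0.097 = 0.426.
P(B=1) = 0.026 + 0.127 + 0.020 + 0.012 + 0.087 = 0.272.
P(B ∈ {0, 1}) = 0.426 + 0.272 = 0.698; P(A=1, B ∈ {0, 1}) = 0.116 + 0.127 = 0.243.
P(A=1 | B ∈ {0, 1}) = 0.243/0.698 = 0.3481.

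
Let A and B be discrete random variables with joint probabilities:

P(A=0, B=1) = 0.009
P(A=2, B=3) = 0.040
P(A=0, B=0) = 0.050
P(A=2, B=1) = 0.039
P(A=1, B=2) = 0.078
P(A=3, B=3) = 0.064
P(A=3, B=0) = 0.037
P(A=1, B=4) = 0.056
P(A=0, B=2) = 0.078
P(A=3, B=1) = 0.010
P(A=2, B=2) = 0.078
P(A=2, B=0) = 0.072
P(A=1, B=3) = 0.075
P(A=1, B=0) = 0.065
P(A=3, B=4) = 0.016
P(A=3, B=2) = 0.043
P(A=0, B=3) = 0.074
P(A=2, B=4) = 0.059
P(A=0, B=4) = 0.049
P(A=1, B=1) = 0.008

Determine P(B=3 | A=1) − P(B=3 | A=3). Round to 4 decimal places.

-0.1105

P(A=1) = 0.065 + 0.008 + 0.078 + 0.075 + 0.056 = 0.282; P(B=3 | A=1) = 0.075/0.282 = 0.26596.
P(A=3) = 0.037 + 0.010 + 0.043 + 0.064 + 0.016 = 0.170; P(B=3 | A=3) = 0.064/0.170 = 0.37647.
Difference = -0.1105.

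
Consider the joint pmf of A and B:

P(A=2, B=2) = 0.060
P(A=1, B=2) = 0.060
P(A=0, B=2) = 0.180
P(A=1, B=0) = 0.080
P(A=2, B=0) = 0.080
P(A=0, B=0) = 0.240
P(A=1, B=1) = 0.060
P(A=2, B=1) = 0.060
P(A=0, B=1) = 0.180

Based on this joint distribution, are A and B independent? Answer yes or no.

Every cell satisfies P(A,B) = P(A)·P(B). For instance P(A=0) = 0.600, P(B=0) = 0.400, and 0.600×0.400 = 0.240 matches the joint entry. So A and B are independent.

yes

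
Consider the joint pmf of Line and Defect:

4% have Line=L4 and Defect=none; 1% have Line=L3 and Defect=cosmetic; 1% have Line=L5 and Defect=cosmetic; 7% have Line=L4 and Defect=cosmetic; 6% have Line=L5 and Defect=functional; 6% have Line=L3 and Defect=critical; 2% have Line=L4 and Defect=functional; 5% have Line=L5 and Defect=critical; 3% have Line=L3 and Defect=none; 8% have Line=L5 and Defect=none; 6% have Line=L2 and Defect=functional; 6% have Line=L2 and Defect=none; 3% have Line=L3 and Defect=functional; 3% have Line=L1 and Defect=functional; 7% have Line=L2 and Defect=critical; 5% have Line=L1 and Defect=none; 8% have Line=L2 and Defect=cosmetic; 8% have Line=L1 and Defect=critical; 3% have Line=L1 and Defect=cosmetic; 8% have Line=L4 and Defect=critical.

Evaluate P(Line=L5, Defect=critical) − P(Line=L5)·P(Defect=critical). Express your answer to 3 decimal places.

P(Line=L5) = 0.08 + 0.01 + 0.06 + 0.05 = 0.20.
P(Defect=critical) = 0.08 + 0.07 + 0.06 + 0.08 + 0.05 = 0.34.
P(Line=L5, Defect=critical) − P(Line=L5)P(Defect=critical) = 0.05 − 0.20×0.34 = -0.018.

-0.018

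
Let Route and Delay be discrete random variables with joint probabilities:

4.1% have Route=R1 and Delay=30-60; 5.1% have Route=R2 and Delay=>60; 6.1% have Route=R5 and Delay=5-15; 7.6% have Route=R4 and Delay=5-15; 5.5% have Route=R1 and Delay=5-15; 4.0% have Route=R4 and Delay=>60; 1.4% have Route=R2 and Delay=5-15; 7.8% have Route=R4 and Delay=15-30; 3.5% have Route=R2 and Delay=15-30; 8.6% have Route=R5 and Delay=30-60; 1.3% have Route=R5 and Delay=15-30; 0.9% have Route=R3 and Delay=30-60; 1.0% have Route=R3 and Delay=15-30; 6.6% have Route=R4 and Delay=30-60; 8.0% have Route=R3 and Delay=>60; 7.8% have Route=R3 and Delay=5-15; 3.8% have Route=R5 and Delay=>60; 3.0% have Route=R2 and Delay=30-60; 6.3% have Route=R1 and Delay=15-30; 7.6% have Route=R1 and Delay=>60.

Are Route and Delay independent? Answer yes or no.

no

P(Route=R5) = 0.198 and P(Delay=30-60) = 0.232, so their product is 0.04594, but P(Route=R5, Delay=30-60) = 0.086. Since these differ, Route and Delay are not independent.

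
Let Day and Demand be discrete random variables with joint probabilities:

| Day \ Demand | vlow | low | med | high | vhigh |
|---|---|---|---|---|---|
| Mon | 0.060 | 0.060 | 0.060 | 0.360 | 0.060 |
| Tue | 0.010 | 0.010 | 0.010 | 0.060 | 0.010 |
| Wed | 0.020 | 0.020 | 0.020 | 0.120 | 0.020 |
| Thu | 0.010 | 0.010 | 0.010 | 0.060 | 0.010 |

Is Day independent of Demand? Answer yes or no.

yes

Every cell satisfies P(Day,Demand) = P(Day)·P(Demand). For instance P(Day=Tue) = 0.100, P(Demand=vhigh) = 0.100, and 0.100×0.100 = 0.010 matches the joint entry. So Day and Demand are independent.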